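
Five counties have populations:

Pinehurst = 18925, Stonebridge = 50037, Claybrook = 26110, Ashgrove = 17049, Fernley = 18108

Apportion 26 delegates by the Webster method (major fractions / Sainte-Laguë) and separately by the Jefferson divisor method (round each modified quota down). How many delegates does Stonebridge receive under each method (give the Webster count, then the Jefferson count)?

10 and 11

Webster: Pinehurst 4, Stonebridge 10, Claybrook 5, Ashgrove 3, Fernley 4.
Jefferson: Pinehurst 4, Stonebridge 11, Claybrook 5, Ashgrove 3, Fernley 3.
Stonebridge gets 10 under Webster and 11 under Jefferson.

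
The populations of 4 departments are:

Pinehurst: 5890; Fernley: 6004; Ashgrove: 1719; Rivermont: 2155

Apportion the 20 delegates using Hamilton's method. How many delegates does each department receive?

Total 15768; standard divisor 15768/20 ≈ 788.4.
Standard quotas: Pinehurst 7.4708, Fernley 7.6154, Ashgrove 2.1804, Rivermont 2.7334.
Lower quotas: Pinehurst 7, Fernley 7, Ashgrove 2, Rivermont 2 (sum 18, leaving 2 seats).
Remainders in descending order: Rivermont 0.7334, Fernley 0.6154, Pinehurst 0.4708, Ashgrove 0.1804.
Largest remainders: Rivermont, Fernley receive the extra seats.

Pinehurst 7; Fernley 8; Ashgrove 2; Rivermont 3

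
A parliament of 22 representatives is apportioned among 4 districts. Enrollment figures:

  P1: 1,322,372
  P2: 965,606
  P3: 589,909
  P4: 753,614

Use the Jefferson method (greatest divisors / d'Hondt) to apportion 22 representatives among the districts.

P1 8, P2 6, P3 3, P4 5

Standard divisor 3631501/22 ≈ 165068.227; standard quotas: P1 8.011, P2 5.850, P3 3.574, P4 4.565.
Rounding down gives 8, 5, 3, 4 = 20 seats, so the divisor must be adjusted.
With modified divisor 149100: modified quotas P1 8.869, P2 6.476, P3 3.956, P4 5.054.
Rounding down: P1 8, P2 6, P3 3, P4 5 (total 22).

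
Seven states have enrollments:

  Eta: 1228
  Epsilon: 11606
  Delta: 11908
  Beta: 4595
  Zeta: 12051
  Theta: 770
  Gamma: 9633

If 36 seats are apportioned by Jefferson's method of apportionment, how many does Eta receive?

Standard divisor 51791/36 ≈ 1438.639; standard quotas: Eta 0.854, Epsilon 8.067, Delta 8.277, Beta 3.194, Zeta 8.377, Theta 0.535, Gamma 6.696.
Rounding down gives 0, 8, 8, 3, 8, 0, 6 = 33 seats, so the divisor must be adjusted.
With modified divisor 1300: modified quotas Eta 0.945, Epsilon 8.928, Delta 9.160, Beta 3.535, Zeta 9.270, Theta 0.592, Gamma 7.410.
Rounding down: Eta 0, Epsilon 8, Delta 9, Beta 3, Zeta 9, Theta 0, Gamma 7 (total 36).
Eta receives 0.

0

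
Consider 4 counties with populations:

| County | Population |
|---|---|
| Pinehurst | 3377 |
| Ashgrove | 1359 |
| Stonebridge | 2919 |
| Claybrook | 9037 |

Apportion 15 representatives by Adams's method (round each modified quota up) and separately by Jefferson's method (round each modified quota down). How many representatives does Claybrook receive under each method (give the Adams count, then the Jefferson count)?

7 and 9

Adams: Pinehurst 3, Ashgrove 2, Stonebridge 3, Claybrook 7.
Jefferson: Pinehurst 3, Ashgrove 1, Stonebridge 2, Claybrook 9.
Claybrook gets 7 under Adams and 9 under Jefferson.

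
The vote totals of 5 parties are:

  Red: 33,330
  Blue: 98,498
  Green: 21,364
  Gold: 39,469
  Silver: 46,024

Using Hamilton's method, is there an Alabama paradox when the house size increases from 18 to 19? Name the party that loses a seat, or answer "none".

At 18 seats: Red 3, Blue 7, Green 2, Gold 3, Silver 3.
At 19 seats: Red 2, Blue 8, Green 2, Gold 3, Silver 4.
Red drops from 3 to 2.

Red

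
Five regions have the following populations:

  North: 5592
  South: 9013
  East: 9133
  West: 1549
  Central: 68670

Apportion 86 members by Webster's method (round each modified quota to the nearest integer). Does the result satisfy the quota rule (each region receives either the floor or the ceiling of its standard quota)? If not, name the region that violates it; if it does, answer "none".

Standard quotas: North 5.118, South 8.250, East 8.360, West 1.418, Central 62.854.
Webster allocation: North 5, South 8, East 8, West 1, Central 64.
Central has quota 62.854 (lower 62, upper 63) but receives 64 — outside the quota interval.

Central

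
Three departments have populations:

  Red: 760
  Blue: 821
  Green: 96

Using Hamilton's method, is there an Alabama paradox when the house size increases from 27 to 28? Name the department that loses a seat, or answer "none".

Green

At 27 seats: Red 12, Blue 13, Green 2.
At 28 seats: Red 13, Blue 14, Green 1.
Green drops from 2 to 1.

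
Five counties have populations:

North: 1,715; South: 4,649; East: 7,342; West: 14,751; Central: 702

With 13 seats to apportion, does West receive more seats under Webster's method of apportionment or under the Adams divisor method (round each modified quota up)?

Webster

Webster: North 1, South 2, East 3, West 7, Central 0.
Adams: North 1, South 2, East 3, West 6, Central 1.
West gets 7 under Webster and 6 under Adams.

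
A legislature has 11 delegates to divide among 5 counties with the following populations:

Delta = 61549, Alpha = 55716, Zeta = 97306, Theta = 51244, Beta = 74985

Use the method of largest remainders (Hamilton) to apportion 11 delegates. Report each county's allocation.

The standard divisor is 340800/11 ≈ 30981.818.
Standard quotas: Delta 1.9866, Alpha 1.7983, Zeta 3.1407, Theta 1.6540, Beta 2.4203.
Lower quotas: Delta 1, Alpha 1, Zeta 3, Theta 1, Beta 2 (sum 8, leaving 3 seats).
Remainders in descending order: Delta 0.9866, Alpha 0.7983, Theta 0.6540, Beta 0.4203, Zeta 0.1407.
Largest remainders: Delta, Alpha, Theta receive the extra seats.

Delta=2; Alpha=2; Zeta=3; Theta=2; Beta=2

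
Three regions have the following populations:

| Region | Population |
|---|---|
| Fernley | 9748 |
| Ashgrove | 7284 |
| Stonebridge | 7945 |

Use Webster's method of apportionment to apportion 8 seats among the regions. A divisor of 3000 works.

Fernley 3, Ashgrove 2, Stonebridge 3

With modified divisor 3000: modified quotas Fernley 3.249, Ashgrove 2.428, Stonebridge 2.648.
Rounding to the nearest integer: Fernley 3, Ashgrove 2, Stonebridge 3 (total 8).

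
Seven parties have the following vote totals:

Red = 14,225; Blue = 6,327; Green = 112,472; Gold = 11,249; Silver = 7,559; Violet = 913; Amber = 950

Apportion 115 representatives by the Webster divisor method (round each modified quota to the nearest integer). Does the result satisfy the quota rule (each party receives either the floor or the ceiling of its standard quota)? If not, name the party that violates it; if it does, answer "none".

Standard quotas: Red 10.644, Blue 4.734, Green 84.156, Gold 8.417, Silver 5.656, Violet 0.683, Amber 0.711.
Webster allocation: Red 11, Blue 5, Green 83, Gold 8, Silver 6, Violet 1, Amber 1.
Green has quota 84.156 (lower 84, upper 85) but receives 83 — outside the quota interval.

Green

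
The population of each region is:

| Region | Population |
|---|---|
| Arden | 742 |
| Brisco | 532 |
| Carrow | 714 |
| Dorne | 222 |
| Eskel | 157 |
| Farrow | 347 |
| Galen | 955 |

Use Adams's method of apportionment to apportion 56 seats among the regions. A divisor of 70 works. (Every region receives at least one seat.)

With modified divisor 70: modified quotas Arden 10.600, Brisco 7.600, Carrow 10.200, Dorne 3.171, Eskel 2.243, Farrow 4.957, Galen 13.643.
Rounding up: Arden 11, Brisco 8, Carrow 11, Dorne 4, Eskel 3, Farrow 5, Galen 14 (total 56).

Arden=11, Brisco=8, Carrow=11, Dorne=4, Eskel=3, Farrow=5, Galen=14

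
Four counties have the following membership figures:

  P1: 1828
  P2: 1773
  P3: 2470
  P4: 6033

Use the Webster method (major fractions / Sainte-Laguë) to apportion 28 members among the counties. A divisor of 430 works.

With modified divisor 430: modified quotas P1 4.251, P2 4.123, P3 5.744, P4 14.030.
Rounding to the nearest integer: P1 4, P2 4, P3 6, P4 14 (total 28).

P1: 4, P2: 4, P3: 6, P4: 14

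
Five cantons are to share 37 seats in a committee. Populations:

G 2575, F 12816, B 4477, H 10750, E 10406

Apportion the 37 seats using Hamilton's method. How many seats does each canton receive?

Standard divisor: 41024 ÷ 37 ≈ 1108.757.
Standard quotas: G 2.3224, F 11.5589, B 4.0379, H 9.6955, E 9.3853.
Lower quotas: G 2, F 11, B 4, H 9, E 9 (sum 35, leaving 2 seats).
Remainders in descending order: H 0.6955, F 0.5589, E 0.3853, G 0.3224, B 0.0379.
The surplus seats go to H, F.

G: 2; F: 12; B: 4; H: 10; E: 9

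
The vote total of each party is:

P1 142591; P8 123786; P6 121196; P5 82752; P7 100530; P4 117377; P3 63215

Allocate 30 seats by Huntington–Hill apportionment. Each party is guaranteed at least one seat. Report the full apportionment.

P1=6; P8=5; P6=5; P5=3; P7=4; P4=5; P3=2

With divisor 25920: modified quotas P1 5.501, P8 4.776, P6 4.676, P5 3.193, P7 3.878, P4 4.528, P3 2.439.
Geometric-mean thresholds: P1 √(5·6)=5.477, P8 √(4·5)=4.472, P6 √(4·5)=4.472, P5 √(3·4)=3.464, P7 √(3·4)=3.464, P4 √(4·5)=4.472, P3 √(2·3)=2.449.
Each quota rounded against its threshold gives P1 6, P8 5, P6 5, P5 3, P7 4, P4 5, P3 2 (total 30).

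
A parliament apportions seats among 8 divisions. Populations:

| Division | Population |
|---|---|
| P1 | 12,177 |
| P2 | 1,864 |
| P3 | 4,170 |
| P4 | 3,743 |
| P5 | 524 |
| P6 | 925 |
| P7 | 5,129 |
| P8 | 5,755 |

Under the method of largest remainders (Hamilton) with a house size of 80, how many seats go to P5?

The standard divisor is 34287/80 ≈ 428.587.
Standard quotas: P1 28.4119, P2 4.3492, P3 9.7296, P4 8.7333, P5 1.2226, P6 2.1583, P7 11.9672, P8 13.4278.
Lower quotas: P1 28, P2 4, P3 9, P4 8, P5 1, P6 2, P7 11, P8 13 (sum 76, leaving 4 seats).
Remainders in descending order: P7 0.9672, P4 0.7333, P3 0.7296, P8 0.4278, P1 0.4119, P2 0.3492, P5 0.2226, P6 0.1583.
Largest remainders: P7, P4, P3, P8 receive the extra seats.
P5 receives 1.

1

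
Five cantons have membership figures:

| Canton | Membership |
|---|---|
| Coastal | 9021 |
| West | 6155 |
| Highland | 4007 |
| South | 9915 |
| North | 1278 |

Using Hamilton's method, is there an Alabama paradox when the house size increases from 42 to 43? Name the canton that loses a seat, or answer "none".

Highland

At 42 seats: Coastal 12, West 8, Highland 6, South 14, North 2.
At 43 seats: Coastal 13, West 9, Highland 5, South 14, North 2.
Highland drops from 6 to 5.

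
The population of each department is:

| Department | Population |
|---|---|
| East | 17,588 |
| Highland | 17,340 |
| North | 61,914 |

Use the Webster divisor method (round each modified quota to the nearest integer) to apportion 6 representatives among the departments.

Standard divisor 96842/6 ≈ 16140.333; standard quotas: East 1.090, Highland 1.074, North 3.836.
Rounding to the nearest integer gives East 1, Highland 1, North 4 — total 6, matching the house size, so no adjustment is needed.

East=1, Highland=1, North=4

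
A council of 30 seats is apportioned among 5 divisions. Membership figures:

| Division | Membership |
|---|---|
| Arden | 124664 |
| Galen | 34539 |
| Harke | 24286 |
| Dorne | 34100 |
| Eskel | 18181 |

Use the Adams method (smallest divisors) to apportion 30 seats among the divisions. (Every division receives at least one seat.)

Standard divisor 235770/30 ≈ 7859; standard quotas: Arden 15.863, Galen 4.395, Harke 3.090, Dorne 4.339, Eskel 2.313.
Rounding up gives 16, 5, 4, 5, 3 = 33 seats, so the divisor must be adjusted.
With modified divisor 8580: modified quotas Arden 14.530, Galen 4.026, Harke 2.831, Dorne 3.974, Eskel 2.119.
Rounding up: Arden 15, Galen 5, Harke 3, Dorne 4, Eskel 3 (total 30).

Arden=15; Galen=5; Harke=3; Dorne=4; Eskel=3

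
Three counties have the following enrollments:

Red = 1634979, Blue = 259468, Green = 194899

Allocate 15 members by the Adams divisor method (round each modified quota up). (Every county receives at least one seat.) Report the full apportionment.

Red: 11, Blue: 2, Green: 2

Standard divisor 2089346/15 ≈ 139289.733; standard quotas: Red 11.738, Blue 1.863, Green 1.399.
Rounding up gives 12, 2, 2 = 16 seats, so the divisor must be adjusted.
With modified divisor 156100: modified quotas Red 10.474, Blue 1.662, Green 1.249.
Rounding up: Red 11, Blue 2, Green 2 (total 15).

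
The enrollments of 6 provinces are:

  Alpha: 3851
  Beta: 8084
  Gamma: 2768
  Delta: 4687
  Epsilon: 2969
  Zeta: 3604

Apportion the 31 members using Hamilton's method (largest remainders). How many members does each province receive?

The standard divisor is 25963/31 ≈ 837.516.
Standard quotas: Alpha 4.5981, Beta 9.6524, Gamma 3.3050, Delta 5.5963, Epsilon 3.5450, Zeta 4.3032.
Lower quotas: Alpha 4, Beta 9, Gamma 3, Delta 5, Epsilon 3, Zeta 4 (sum 28, leaving 3 seats).
Remainders in descending order: Beta 0.6524, Alpha 0.5981, Delta 0.5963, Epsilon 0.5450, Gamma 0.3050, Zeta 0.3032.
The surplus seats go to Beta, Alpha, Delta.

Alpha 5; Beta 10; Gamma 3; Delta 6; Epsilon 3; Zeta 4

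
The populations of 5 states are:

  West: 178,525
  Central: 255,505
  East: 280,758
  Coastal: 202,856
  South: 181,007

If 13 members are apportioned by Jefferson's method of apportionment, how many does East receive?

Standard divisor 1098651/13 ≈ 84511.615; standard quotas: West 2.112, Central 3.023, East 3.322, Coastal 2.400, South 2.142.
Rounding down gives 2, 3, 3, 2, 2 = 12 seats, so the divisor must be adjusted.
With modified divisor 68900: modified quotas West 2.591, Central 3.708, East 4.075, Coastal 2.944, South 2.627.
Rounding down: West 2, Central 3, East 4, Coastal 2, South 2 (total 13).
East receives 4.

4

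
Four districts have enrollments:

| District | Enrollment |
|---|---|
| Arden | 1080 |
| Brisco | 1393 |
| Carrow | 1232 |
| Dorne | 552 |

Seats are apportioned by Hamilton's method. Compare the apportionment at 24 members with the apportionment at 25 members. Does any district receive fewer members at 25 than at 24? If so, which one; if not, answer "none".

At 24 seats: Arden 6, Brisco 8, Carrow 7, Dorne 3.
At 25 seats: Arden 7, Brisco 8, Carrow 7, Dorne 3.
No district's allocation decreased.

none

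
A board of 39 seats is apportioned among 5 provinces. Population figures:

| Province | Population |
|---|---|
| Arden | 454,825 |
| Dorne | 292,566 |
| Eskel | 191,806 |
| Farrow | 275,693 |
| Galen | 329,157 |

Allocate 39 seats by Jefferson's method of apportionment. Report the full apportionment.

Arden 12; Dorne 7; Eskel 5; Farrow 7; Galen 8

Standard divisor 1544047/39 ≈ 39590.949; standard quotas: Arden 11.488, Dorne 7.390, Eskel 4.845, Farrow 6.964, Galen 8.314.
Rounding down gives 11, 7, 4, 6, 8 = 36 seats, so the divisor must be adjusted.
With modified divisor 37200: modified quotas Arden 12.226, Dorne 7.865, Eskel 5.156, Farrow 7.411, Galen 8.848.
Rounding down: Arden 12, Dorne 7, Eskel 5, Farrow 7, Galen 8 (total 39).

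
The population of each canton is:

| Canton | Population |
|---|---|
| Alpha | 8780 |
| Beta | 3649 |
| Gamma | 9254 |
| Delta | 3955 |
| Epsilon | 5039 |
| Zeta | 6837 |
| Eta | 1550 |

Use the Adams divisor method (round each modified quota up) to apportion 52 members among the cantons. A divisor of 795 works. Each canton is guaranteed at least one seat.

Alpha 12; Beta 5; Gamma 12; Delta 5; Epsilon 7; Zeta 9; Eta 2

With modified divisor 795: modified quotas Alpha 11.044, Beta 4.590, Gamma 11.640, Delta 4.975, Epsilon 6.338, Zeta 8.600, Eta 1.950.
Rounding up: Alpha 12, Beta 5, Gamma 12, Delta 5, Epsilon 7, Zeta 9, Eta 2 (total 52).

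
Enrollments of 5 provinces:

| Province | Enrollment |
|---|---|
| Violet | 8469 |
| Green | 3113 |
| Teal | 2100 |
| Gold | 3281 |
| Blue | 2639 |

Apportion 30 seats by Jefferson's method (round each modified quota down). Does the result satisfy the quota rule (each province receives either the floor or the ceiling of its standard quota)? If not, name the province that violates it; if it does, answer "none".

none

Standard quotas: Violet 12.961, Green 4.764, Teal 3.214, Gold 5.021, Blue 4.039.
Jefferson allocation: Violet 13, Green 5, Teal 3, Gold 5, Blue 4.
Every allocation lies between the lower and upper quota.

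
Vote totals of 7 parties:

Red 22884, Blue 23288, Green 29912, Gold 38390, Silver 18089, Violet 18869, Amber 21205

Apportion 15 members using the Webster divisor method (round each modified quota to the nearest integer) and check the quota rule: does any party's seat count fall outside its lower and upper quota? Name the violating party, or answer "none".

Standard quotas: Red 1.988, Blue 2.023, Green 2.599, Gold 3.336, Silver 1.572, Violet 1.639, Amber 1.842.
Webster allocation: Red 2, Blue 2, Green 2, Gold 3, Silver 2, Violet 2, Amber 2.
Every allocation lies between the lower and upper quota.

none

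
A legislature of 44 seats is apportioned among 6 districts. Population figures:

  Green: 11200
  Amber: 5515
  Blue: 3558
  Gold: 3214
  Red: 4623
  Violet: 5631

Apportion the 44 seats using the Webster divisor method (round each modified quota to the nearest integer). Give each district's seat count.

Standard divisor 33741/44 ≈ 766.841; standard quotas: Green 14.605, Amber 7.192, Blue 4.640, Gold 4.191, Red 6.029, Violet 7.343.
Rounding to the nearest integer gives Green 15, Amber 7, Blue 5, Gold 4, Red 6, Violet 7 — total 44, matching the house size, so no adjustment is needed.

Green=15, Amber=7, Blue=5, Gold=4, Red=6, Violet=7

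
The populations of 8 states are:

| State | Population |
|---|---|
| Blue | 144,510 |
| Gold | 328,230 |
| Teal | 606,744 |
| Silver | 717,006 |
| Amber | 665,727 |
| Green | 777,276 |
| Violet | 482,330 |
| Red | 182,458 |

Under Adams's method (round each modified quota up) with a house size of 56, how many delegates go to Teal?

Standard divisor 3904281/56 ≈ 69719.304; standard quotas: Blue 2.073, Gold 4.708, Teal 8.703, Silver 10.284, Amber 9.549, Green 11.149, Violet 6.918, Red 2.617.
Rounding up gives 3, 5, 9, 11, 10, 12, 7, 3 = 60 seats, so the divisor must be adjusted.
With modified divisor 74900: modified quotas Blue 1.929, Gold 4.382, Teal 8.101, Silver 9.573, Amber 8.888, Green 10.378, Violet 6.440, Red 2.436.
Rounding up: Blue 2, Gold 5, Teal 9, Silver 10, Amber 9, Green 11, Violet 7, Red 3 (total 56).
Teal receives 9.

9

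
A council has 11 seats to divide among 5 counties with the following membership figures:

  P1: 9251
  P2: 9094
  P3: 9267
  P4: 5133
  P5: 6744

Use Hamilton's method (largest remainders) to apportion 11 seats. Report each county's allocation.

Total 39489; standard divisor 39489/11 ≈ 3589.909.
Standard quotas: P1 2.5769, P2 2.5332, P3 2.5814, P4 1.4298, P5 1.8786.
Lower quotas: P1 2, P2 2, P3 2, P4 1, P5 1 (sum 8, leaving 3 seats).
Remainders in descending order: P5 0.8786, P3 0.5814, P1 0.5769, P2 0.5332, P4 0.4298.
The surplus seats go to P5, P3, P1.

P1 3, P2 2, P3 3, P4 1, P5 2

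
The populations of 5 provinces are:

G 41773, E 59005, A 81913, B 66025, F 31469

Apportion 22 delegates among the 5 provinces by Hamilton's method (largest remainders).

G=3; E=5; A=6; B=5; F=3

Total 280185; standard divisor 280185/22 ≈ 12735.682.
Standard quotas: G 3.2800, E 4.6330, A 6.4318, B 5.1843, F 2.4709.
Lower quotas: G 3, E 4, A 6, B 5, F 2 (sum 20, leaving 2 seats).
Remainders in descending order: E 0.6330, F 0.4709, A 0.4318, G 0.2800, B 0.1843.
The surplus seats go to E, F.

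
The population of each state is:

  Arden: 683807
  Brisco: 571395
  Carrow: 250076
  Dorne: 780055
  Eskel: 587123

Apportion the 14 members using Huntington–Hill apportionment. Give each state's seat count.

Arden 3, Brisco 3, Carrow 1, Dorne 4, Eskel 3

With divisor 211290: modified quotas Arden 3.236, Brisco 2.704, Carrow 1.184, Dorne 3.692, Eskel 2.779.
Geometric-mean thresholds: Arden √(3·4)=3.464, Brisco √(2·3)=2.449, Carrow √(1·2)=1.414, Dorne √(3·4)=3.464, Eskel √(2·3)=2.449.
Each quota rounded against its threshold gives Arden 3, Brisco 3, Carrow 1, Dorne 4, Eskel 3 (total 14).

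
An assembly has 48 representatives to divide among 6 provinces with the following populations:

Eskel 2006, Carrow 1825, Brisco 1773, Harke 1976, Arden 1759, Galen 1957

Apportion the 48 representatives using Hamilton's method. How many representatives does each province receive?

Eskel 9, Carrow 8, Brisco 8, Harke 8, Arden 7, Galen 8

Total 11296; standard divisor 11296/48 ≈ 235.333.
Standard quotas: Eskel 8.524, Carrow 7.755, Brisco 7.534, Harke 8.397, Arden 7.475, Galen 8.316.
Lower quotas: Eskel 8, Carrow 7, Brisco 7, Harke 8, Arden 7, Galen 8 (sum 45, leaving 3 seats).
Remainders in descending order: Carrow 0.755, Brisco 0.534, Eskel 0.524, Arden 0.475, Harke 0.397, Galen 0.316.
The surplus seats go to Carrow, Brisco, Eskel.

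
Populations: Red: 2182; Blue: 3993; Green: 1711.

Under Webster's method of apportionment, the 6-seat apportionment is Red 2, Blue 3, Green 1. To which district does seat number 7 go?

Blue

Priority for the next seat is population ÷ (current seats + 0.5).
Priorities: Red 872.800, Blue 1140.857, Green 1140.667.
Highest priority: Blue.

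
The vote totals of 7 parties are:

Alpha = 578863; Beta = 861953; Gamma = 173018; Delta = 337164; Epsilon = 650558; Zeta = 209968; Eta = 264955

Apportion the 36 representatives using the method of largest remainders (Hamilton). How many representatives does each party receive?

Alpha 7, Beta 10, Gamma 2, Delta 4, Epsilon 8, Zeta 2, Eta 3

Standard divisor: 3076479 ÷ 36 ≈ 85457.75.
Standard quotas: Alpha 6.7737, Beta 10.0863, Gamma 2.0246, Delta 3.9454, Epsilon 7.6126, Zeta 2.4570, Eta 3.1004.
Lower quotas: Alpha 6, Beta 10, Gamma 2, Delta 3, Epsilon 7, Zeta 2, Eta 3 (sum 33, leaving 3 seats).
Remainders in descending order: Delta 0.9454, Alpha 0.7737, Epsilon 0.6126, Zeta 0.4570, Eta 0.1004, Beta 0.0863, Gamma 0.0246.
The surplus seats go to Delta, Alpha, Epsilon.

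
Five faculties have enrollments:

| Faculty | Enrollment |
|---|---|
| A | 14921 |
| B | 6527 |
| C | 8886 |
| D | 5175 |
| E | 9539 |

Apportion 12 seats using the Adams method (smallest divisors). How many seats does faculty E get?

2

Standard divisor 45048/12 ≈ 3754; standard quotas: A 3.975, B 1.739, C 2.367, D 1.379, E 2.541.
Rounding up gives 4, 2, 3, 2, 3 = 14 seats, so the divisor must be adjusted.
With modified divisor 4900: modified quotas A 3.045, B 1.332, C 1.813, D 1.056, E 1.947.
Rounding up: A 4, B 2, C 2, D 2, E 2 (total 12).
E receives 2.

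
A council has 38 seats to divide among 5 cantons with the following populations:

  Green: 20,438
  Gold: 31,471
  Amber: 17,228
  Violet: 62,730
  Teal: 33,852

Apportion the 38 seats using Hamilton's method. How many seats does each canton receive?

Green: 5; Gold: 7; Amber: 4; Violet: 14; Teal: 8

Total 165719; standard divisor 165719/38 ≈ 4361.026.
Standard quotas: Green 4.6865, Gold 7.2164, Amber 3.9504, Violet 14.3842, Teal 7.7624.
Lower quotas: Green 4, Gold 7, Amber 3, Violet 14, Teal 7 (sum 35, leaving 3 seats).
Remainders in descending order: Amber 0.9504, Teal 0.7624, Green 0.6865, Violet 0.3842, Gold 0.2164.
The surplus seats go to Amber, Teal, Green.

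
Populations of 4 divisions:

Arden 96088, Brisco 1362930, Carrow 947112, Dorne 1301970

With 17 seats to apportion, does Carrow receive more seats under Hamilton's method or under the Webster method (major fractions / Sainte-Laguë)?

Hamilton: Arden 1, Brisco 6, Carrow 4, Dorne 6.
Webster: Arden 0, Brisco 6, Carrow 5, Dorne 6.
Carrow gets 4 under Hamilton and 5 under Webster.

Webster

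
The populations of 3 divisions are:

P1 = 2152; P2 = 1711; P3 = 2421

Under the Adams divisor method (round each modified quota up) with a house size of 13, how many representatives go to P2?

Standard divisor 6284/13 ≈ 483.385; standard quotas: P1 4.452, P2 3.540, P3 5.008.
Rounding up gives 5, 4, 6 = 15 seats, so the divisor must be adjusted.
With modified divisor 550: modified quotas P1 3.913, P2 3.111, P3 4.402.
Rounding up: P1 4, P2 4, P3 5 (total 13).
P2 receives 4.

4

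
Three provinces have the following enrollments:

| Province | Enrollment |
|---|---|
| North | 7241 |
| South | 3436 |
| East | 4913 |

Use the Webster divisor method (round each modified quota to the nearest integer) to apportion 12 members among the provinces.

Standard divisor 15590/12 ≈ 1299.167; standard quotas: North 5.574, South 2.645, East 3.782.
Rounding to the nearest integer gives 6, 3, 4 = 13 seats, so the divisor must be adjusted.
With modified divisor 1350: modified quotas North 5.364, South 2.545, East 3.639.
Rounding to the nearest integer: North 5, South 3, East 4 (total 12).

North: 5; South: 3; East: 4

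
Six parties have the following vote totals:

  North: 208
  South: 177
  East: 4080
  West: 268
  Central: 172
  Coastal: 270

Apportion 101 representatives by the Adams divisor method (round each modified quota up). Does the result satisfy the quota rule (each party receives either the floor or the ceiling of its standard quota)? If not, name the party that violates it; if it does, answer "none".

East

Standard quotas: North 4.060, South 3.454, East 79.629, West 5.231, Central 3.357, Coastal 5.270.
Adams allocation: North 4, South 4, East 77, West 6, Central 4, Coastal 6.
East has quota 79.629 (lower 79, upper 80) but receives 77 — outside the quota interval.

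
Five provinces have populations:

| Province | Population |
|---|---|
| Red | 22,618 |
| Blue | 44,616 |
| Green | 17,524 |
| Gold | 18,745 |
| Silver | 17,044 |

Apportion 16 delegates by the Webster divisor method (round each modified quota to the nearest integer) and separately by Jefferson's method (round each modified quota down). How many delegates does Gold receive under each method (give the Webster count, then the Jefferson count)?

Webster: Red 3, Blue 6, Green 2, Gold 3, Silver 2.
Jefferson: Red 3, Blue 7, Green 2, Gold 2, Silver 2.
Gold gets 3 under Webster and 2 under Jefferson.

3 and 2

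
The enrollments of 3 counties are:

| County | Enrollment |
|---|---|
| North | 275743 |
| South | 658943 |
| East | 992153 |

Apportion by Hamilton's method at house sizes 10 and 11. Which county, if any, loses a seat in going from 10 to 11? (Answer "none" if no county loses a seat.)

At 10 seats: North 2, South 3, East 5.
At 11 seats: North 1, South 4, East 6.
North drops from 2 to 1.

North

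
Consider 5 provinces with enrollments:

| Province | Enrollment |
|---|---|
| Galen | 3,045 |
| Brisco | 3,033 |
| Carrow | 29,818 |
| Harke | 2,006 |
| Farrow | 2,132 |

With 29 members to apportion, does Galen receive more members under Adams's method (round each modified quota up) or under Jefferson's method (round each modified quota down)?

Adams: Galen 3, Brisco 2, Carrow 20, Harke 2, Farrow 2.
Jefferson: Galen 2, Brisco 2, Carrow 23, Harke 1, Farrow 1.
Galen gets 3 under Adams and 2 under Jefferson.

Adams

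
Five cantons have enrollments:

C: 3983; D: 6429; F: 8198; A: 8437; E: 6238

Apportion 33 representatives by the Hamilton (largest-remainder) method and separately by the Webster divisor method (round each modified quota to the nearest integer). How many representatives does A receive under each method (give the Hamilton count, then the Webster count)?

Hamilton: C 4, D 7, F 8, A 8, E 6.
Webster: C 4, D 6, F 8, A 9, E 6.
A gets 8 under Hamilton and 9 under Webster.

8 and 9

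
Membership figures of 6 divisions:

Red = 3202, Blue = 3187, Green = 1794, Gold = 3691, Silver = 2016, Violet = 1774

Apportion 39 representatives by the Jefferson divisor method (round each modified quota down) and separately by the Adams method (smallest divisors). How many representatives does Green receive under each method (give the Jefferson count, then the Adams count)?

Jefferson: Red 8, Blue 8, Green 4, Gold 10, Silver 5, Violet 4.
Adams: Red 8, Blue 8, Green 5, Gold 9, Silver 5, Violet 4.
Green gets 4 under Jefferson and 5 under Adams.

4 and 5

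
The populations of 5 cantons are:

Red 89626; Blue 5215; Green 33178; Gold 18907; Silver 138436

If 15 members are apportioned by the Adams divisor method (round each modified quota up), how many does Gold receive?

Standard divisor 285362/15 ≈ 19024.133; standard quotas: Red 4.711, Blue 0.274, Green 1.744, Gold 0.994, Silver 7.277.
Rounding up gives 5, 1, 2, 1, 8 = 17 seats, so the divisor must be adjusted.
With modified divisor 22700: modified quotas Red 3.948, Blue 0.230, Green 1.462, Gold 0.833, Silver 6.099.
Rounding up: Red 4, Blue 1, Green 2, Gold 1, Silver 7 (total 15).
Gold receives 1.

1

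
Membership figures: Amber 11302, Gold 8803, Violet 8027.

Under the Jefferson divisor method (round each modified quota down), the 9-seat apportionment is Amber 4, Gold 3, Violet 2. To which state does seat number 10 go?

Violet

Priority for the next seat is population ÷ (current seats + 1).
Priorities: Amber 2260.400, Gold 2200.750, Violet 2675.667.
Highest priority: Violet.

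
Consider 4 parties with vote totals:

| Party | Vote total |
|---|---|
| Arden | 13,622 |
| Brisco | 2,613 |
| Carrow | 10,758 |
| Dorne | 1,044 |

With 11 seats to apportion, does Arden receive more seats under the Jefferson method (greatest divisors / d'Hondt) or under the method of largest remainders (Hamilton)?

Jefferson

Jefferson: Arden 6, Brisco 1, Carrow 4, Dorne 0.
Hamilton: Arden 5, Brisco 1, Carrow 4, Dorne 1.
Arden gets 6 under Jefferson and 5 under Hamilton.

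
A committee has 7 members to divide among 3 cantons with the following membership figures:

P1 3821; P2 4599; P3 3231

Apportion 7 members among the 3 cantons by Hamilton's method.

The standard divisor is 11651/7 ≈ 1664.429.
Standard quotas: P1 2.296, P2 2.763, P3 1.941.
Lower quotas: P1 2, P2 2, P3 1 (sum 5, leaving 2 seats).
Remainders in descending order: P3 0.941, P2 0.763, P1 0.296.
The surplus seats go to P3, P2.

P1=2, P2=3, P3=2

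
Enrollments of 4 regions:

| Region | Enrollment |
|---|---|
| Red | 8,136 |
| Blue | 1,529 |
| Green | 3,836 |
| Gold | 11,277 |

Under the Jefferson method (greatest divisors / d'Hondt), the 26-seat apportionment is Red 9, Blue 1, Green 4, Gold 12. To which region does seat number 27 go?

Gold

Priority for the next seat is population ÷ (current seats + 1).
Priorities: Red 813.600, Blue 764.500, Green 767.200, Gold 867.462.
Highest priority: Gold.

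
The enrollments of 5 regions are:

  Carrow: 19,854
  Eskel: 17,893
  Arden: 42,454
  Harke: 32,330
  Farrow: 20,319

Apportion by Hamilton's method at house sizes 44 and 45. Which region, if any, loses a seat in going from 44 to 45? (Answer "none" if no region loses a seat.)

At 44 seats: Carrow 6, Eskel 6, Arden 14, Harke 11, Farrow 7.
At 45 seats: Carrow 7, Eskel 6, Arden 14, Harke 11, Farrow 7.
No region's allocation decreased.

none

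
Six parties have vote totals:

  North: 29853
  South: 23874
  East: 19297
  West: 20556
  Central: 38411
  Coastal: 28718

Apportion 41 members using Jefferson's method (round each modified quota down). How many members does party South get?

6

Standard divisor 160709/41 ≈ 3919.732; standard quotas: North 7.616, South 6.091, East 4.923, West 5.244, Central 9.799, Coastal 7.327.
Rounding down gives 7, 6, 4, 5, 9, 7 = 38 seats, so the divisor must be adjusted.
With modified divisor 3700: modified quotas North 8.068, South 6.452, East 5.215, West 5.556, Central 10.381, Coastal 7.762.
Rounding down: North 8, South 6, East 5, West 5, Central 10, Coastal 7 (total 41).
South receives 6.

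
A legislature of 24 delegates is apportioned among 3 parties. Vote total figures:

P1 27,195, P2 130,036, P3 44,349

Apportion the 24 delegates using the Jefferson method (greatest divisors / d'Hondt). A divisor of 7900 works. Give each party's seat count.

With modified divisor 7900: modified quotas P1 3.442, P2 16.460, P3 5.614.
Rounding down: P1 3, P2 16, P3 5 (total 24).

P1 3; P2 16; P3 5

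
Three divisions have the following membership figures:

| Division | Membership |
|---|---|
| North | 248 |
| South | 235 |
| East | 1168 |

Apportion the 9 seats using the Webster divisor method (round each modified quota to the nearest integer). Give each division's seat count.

Standard divisor 1651/9 ≈ 183.444; standard quotas: North 1.352, South 1.281, East 6.367.
Rounding to the nearest integer gives 1, 1, 6 = 8 seats, so the divisor must be adjusted.
With modified divisor 170: modified quotas North 1.459, South 1.382, East 6.871.
Rounding to the nearest integer: North 1, South 1, East 7 (total 9).

North=1; South=1; East=7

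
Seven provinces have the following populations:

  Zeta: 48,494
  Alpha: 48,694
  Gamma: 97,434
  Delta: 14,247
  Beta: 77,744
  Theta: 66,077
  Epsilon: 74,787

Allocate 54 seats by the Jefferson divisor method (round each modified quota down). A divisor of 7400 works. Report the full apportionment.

Zeta 6, Alpha 6, Gamma 13, Delta 1, Beta 10, Theta 8, Epsilon 10

With modified divisor 7400: modified quotas Zeta 6.553, Alpha 6.580, Gamma 13.167, Delta 1.925, Beta 10.506, Theta 8.929, Epsilon 10.106.
Rounding down: Zeta 6, Alpha 6, Gamma 13, Delta 1, Beta 10, Theta 8, Epsilon 10 (total 54).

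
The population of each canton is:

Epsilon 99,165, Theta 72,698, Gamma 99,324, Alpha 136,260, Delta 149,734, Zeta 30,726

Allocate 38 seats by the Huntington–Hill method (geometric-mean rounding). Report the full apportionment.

With divisor 15555: modified quotas Epsilon 6.375, Theta 4.674, Gamma 6.385, Alpha 8.760, Delta 9.626, Zeta 1.975.
Geometric-mean thresholds: Epsilon √(6·7)=6.481, Theta √(4·5)=4.472, Gamma √(6·7)=6.481, Alpha √(8·9)=8.485, Delta √(9·10)=9.487, Zeta √(1·2)=1.414.
Each quota rounded against its threshold gives Epsilon 6, Theta 5, Gamma 6, Alpha 9, Delta 10, Zeta 2 (total 38).

Epsilon=6, Theta=5, Gamma=6, Alpha=9, Delta=10, Zeta=2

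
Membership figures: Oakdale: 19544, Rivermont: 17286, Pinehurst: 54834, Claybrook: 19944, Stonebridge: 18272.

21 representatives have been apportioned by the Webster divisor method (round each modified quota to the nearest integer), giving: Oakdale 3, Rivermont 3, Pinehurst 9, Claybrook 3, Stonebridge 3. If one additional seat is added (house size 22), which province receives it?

Priority for the next seat is population ÷ (current seats + 0.5).
Priorities: Oakdale 5584.000, Rivermont 4938.857, Pinehurst 5772.000, Claybrook 5698.286, Stonebridge 5220.571.
Highest priority: Pinehurst.

Pinehurst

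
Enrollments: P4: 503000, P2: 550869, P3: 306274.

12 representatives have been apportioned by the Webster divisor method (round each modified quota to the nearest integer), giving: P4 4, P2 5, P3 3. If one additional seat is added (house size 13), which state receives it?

Priority for the next seat is population ÷ (current seats + 0.5).
Priorities: P4 111777.778, P2 100158.000, P3 87506.857.
Highest priority: P4.

P4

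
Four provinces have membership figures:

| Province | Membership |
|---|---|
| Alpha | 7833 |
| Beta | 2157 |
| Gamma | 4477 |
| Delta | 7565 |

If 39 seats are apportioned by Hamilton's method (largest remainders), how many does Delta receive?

The standard divisor is 22032/39 ≈ 564.923.
Standard quotas: Alpha 13.8656, Beta 3.8182, Gamma 7.9250, Delta 13.3912.
Lower quotas: Alpha 13, Beta 3, Gamma 7, Delta 13 (sum 36, leaving 3 seats).
Remainders in descending order: Gamma 0.9250, Alpha 0.8656, Beta 0.8182, Delta 0.3912.
Largest remainders: Gamma, Alpha, Beta receive the extra seats.
Delta receives 13.

13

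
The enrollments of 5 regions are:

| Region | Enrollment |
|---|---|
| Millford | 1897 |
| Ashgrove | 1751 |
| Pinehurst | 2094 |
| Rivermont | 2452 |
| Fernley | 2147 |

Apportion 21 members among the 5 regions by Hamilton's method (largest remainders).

Standard divisor: 10341 ÷ 21 ≈ 492.429.
Standard quotas: Millford 3.852, Ashgrove 3.556, Pinehurst 4.252, Rivermont 4.979, Fernley 4.360.
Lower quotas: Millford 3, Ashgrove 3, Pinehurst 4, Rivermont 4, Fernley 4 (sum 18, leaving 3 seats).
Remainders in descending order: Rivermont 0.979, Millford 0.852, Ashgrove 0.556, Fernley 0.360, Pinehurst 0.252.
The surplus seats go to Rivermont, Millford, Ashgrove.

Millford: 4, Ashgrove: 4, Pinehurst: 4, Rivermont: 5, Fernley: 4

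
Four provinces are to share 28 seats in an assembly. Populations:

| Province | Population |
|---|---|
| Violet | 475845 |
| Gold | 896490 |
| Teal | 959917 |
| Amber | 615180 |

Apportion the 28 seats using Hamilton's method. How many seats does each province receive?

The standard divisor is 2947432/28 ≈ 105265.429.
Standard quotas: Violet 4.5204, Gold 8.5165, Teal 9.1190, Amber 5.8441.
Lower quotas: Violet 4, Gold 8, Teal 9, Amber 5 (sum 26, leaving 2 seats).
Remainders in descending order: Amber 0.8441, Violet 0.5204, Gold 0.5165, Teal 0.1190.
The surplus seats go to Amber, Violet.

Violet: 5, Gold: 8, Teal: 9, Amber: 6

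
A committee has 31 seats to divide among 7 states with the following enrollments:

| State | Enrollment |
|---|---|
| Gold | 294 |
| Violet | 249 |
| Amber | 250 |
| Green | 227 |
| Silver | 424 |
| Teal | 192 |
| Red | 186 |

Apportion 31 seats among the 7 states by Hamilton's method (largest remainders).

Gold 5; Violet 4; Amber 4; Green 4; Silver 7; Teal 4; Red 3

The standard divisor is 1822/31 ≈ 58.774.
Standard quotas: Gold 5.002, Violet 4.237, Amber 4.254, Green 3.862, Silver 7.214, Teal 3.267, Red 3.165.
Lower quotas: Gold 5, Violet 4, Amber 4, Green 3, Silver 7, Teal 3, Red 3 (sum 29, leaving 2 seats).
Remainders in descending order: Green 0.862, Teal 0.267, Amber 0.254, Violet 0.237, Silver 0.214, Red 0.165, Gold 0.002.
The surplus seats go to Green, Teal.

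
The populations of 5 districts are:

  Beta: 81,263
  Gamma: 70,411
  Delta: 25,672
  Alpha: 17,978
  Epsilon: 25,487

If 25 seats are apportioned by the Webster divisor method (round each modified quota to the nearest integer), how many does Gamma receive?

8

Standard divisor 220811/25 ≈ 8832.44; standard quotas: Beta 9.201, Gamma 7.972, Delta 2.907, Alpha 2.035, Epsilon 2.886.
Rounding to the nearest integer gives Beta 9, Gamma 8, Delta 3, Alpha 2, Epsilon 3 — total 25, matching the house size, so no adjustment is needed.
Gamma receives 8.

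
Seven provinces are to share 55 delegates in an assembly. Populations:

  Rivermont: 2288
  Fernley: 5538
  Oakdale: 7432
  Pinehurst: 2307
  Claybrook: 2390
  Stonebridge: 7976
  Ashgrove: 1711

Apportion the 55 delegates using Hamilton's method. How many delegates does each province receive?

Rivermont 4, Fernley 10, Oakdale 14, Pinehurst 4, Claybrook 5, Stonebridge 15, Ashgrove 3

Total 29642; standard divisor 29642/55 ≈ 538.945.
Standard quotas: Rivermont 4.2453, Fernley 10.2756, Oakdale 13.7899, Pinehurst 4.2806, Claybrook 4.4346, Stonebridge 14.7993, Ashgrove 3.1747.
Lower quotas: Rivermont 4, Fernley 10, Oakdale 13, Pinehurst 4, Claybrook 4, Stonebridge 14, Ashgrove 3 (sum 52, leaving 3 seats).
Remainders in descending order: Stonebridge 0.7993, Oakdale 0.7899, Claybrook 0.4346, Pinehurst 0.2806, Fernley 0.2756, Rivermont 0.2453, Ashgrove 0.1747.
The surplus seats go to Stonebridge, Oakdale, Claybrook.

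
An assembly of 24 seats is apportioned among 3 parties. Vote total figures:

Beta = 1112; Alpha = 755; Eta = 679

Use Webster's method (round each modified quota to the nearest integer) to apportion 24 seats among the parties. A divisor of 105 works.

With modified divisor 105: modified quotas Beta 10.590, Alpha 7.190, Eta 6.467.
Rounding to the nearest integer: Beta 11, Alpha 7, Eta 6 (total 24).

Beta: 11, Alpha: 7, Eta: 6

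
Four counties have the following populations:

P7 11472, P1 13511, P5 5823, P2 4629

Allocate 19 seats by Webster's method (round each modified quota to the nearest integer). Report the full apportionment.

Standard divisor 35435/19 ≈ 1865; standard quotas: P7 6.151, P1 7.245, P5 3.122, P2 2.482.
Rounding to the nearest integer gives 6, 7, 3, 2 = 18 seats, so the divisor must be adjusted.
With modified divisor 1830: modified quotas P7 6.269, P1 7.383, P5 3.182, P2 2.530.
Rounding to the nearest integer: P7 6, P1 7, P5 3, P2 3 (total 19).

P7 6, P1 7, P5 3, P2 3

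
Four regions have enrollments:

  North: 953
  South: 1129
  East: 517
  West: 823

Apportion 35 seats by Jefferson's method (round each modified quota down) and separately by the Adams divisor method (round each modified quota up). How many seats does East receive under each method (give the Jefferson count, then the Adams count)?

5 and 6

Jefferson: North 10, South 12, East 5, West 8.
Adams: North 10, South 11, East 6, West 8.
East gets 5 under Jefferson and 6 under Adams.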